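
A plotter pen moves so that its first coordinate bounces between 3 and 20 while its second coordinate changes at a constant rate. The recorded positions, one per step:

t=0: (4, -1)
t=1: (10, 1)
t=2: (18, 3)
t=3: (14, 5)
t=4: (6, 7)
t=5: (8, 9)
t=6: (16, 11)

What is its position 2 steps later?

The first coordinate reflects between 3 and 20, moving 8 per step.
  step 7: 16 → 16
  step 8: 16 → 8
The second coordinate changes by +2 each step: at step 8 it is 15.

(8, 15)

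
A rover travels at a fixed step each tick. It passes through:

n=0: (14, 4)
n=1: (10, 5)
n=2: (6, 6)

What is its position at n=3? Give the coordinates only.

(2, 7)

Constant displacement of (-4, +1) per step.
step 3: (6, 6) + (-4, +1) → (2, 7)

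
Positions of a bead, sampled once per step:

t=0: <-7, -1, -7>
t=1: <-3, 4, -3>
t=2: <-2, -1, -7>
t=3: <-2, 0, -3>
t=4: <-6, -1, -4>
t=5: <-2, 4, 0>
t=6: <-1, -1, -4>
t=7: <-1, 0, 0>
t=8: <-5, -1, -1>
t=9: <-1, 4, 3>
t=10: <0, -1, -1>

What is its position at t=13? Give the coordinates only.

Step-to-step displacements: <+4, +5, +4>, <+1, -5, -4>, <+0, +1, +4>, <-4, -1, -1>, <+4, +5, +4>, <+1, -5, -4>, <+0, +1, +4>, <-4, -1, -1>, <+4, +5, +4>, <+1, -5, -4> — a repeating cycle of length 4.
step 11: apply <+0, +1, +4> → <0, 0, 3>
step 12: apply <-4, -1, -1> → <-4, -1, 2>
step 13: apply <+4, +5, +4> → <0, 4, 6>

<0, 4, 6>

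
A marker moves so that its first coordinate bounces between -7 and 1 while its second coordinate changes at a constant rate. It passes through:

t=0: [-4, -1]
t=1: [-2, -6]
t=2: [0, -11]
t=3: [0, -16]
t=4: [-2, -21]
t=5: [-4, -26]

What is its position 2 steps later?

The first coordinate reflects between -7 and 1, moving 2 per step.
  step 6: -4 → -6
  step 7: -6 → -6
The second coordinate changes by -5 each step: at step 7 it is -36.

[-6, -36]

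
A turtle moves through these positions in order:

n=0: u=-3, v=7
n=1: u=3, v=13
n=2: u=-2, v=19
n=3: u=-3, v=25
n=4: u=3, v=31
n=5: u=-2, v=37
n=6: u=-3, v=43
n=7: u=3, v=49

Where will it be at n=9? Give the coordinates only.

U: cycles through -3, 3, -2 every 3 steps. Step 9 lands at position 0 of the cycle → -3.
V: linear, +6 per step → 61 at step 9.

u=-3, v=61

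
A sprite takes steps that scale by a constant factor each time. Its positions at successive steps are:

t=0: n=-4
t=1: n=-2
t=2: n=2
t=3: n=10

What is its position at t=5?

n=58

The jumps are +2, +4, +8 — a geometric progression with ratio 2.
step 4: 10 + 16 → n=26
step 5: 26 + 32 → n=58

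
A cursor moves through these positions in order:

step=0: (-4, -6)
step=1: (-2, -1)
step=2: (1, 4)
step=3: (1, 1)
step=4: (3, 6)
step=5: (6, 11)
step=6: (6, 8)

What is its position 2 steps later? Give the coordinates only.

Differencing gives (+2, +5), (+3, +5), (+0, -3), (+2, +5), (+3, +5), (+0, -3). This is the pattern (+2, +5), (+3, +5), (+0, -3) repeated.
step 7: apply (+2, +5) → (8, 13)
step 8: apply (+3, +5) → (11, 18)

(11, 18)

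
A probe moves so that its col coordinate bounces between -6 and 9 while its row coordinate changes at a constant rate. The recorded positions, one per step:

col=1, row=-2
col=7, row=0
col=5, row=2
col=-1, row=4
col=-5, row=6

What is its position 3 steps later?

col=5, row=12

The col coordinate travels 6 per step and bounces off the walls at -6 and 9.
  step 5: -5 → 1
  step 6: 1 → 7
  step 7: 7 → 5
The row coordinate changes by +2 each step: at step 7 it is 12.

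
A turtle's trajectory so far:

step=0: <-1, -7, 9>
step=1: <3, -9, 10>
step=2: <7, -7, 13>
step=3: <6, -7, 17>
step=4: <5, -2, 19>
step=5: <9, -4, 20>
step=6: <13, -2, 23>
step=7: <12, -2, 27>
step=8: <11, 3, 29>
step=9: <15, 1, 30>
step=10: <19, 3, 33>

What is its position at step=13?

<21, 6, 40>

Differencing gives <+4, -2, +1>, <+4, +2, +3>, <-1, +0, +4>, <-1, +5, +2>, <+4, -2, +1>, <+4, +2, +3>, <-1, +0, +4>, <-1, +5, +2>, <+4, -2, +1>, <+4, +2, +3>. This is the pattern <+4, -2, +1>, <+4, +2, +3>, <-1, +0, +4>, <-1, +5, +2> repeated.
step 11: apply <-1, +0, +4> → <18, 3, 37>
step 12: apply <-1, +5, +2> → <17, 8, 39>
step 13: apply <+4, -2, +1> → <21, 6, 40>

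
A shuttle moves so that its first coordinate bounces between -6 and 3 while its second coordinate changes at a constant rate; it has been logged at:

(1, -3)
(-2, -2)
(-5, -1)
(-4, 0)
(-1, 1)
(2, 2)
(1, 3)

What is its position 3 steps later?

The first coordinate travels 3 per step and bounces off the walls at -6 and 3.
  step 7: 1 → -2
  step 8: -2 → -5
  step 9: -5 → -4
The second coordinate changes by +1 each step: at step 9 it is 6.

(-4, 6)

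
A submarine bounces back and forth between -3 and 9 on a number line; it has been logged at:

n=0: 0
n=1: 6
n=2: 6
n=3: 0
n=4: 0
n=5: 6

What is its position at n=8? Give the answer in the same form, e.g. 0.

The value travels 6 per step and bounces off the walls at -3 and 9.
  step 6: 6 → 6
  step 7: 6 → 0
  step 8: 0 → 0

0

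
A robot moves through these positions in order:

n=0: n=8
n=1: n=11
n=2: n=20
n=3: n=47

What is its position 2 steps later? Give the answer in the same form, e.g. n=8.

n=371

The jumps are +3, +9, +27 — a geometric progression with ratio 3.
step 4: 47 + 81 → n=128
step 5: 128 + 243 → n=371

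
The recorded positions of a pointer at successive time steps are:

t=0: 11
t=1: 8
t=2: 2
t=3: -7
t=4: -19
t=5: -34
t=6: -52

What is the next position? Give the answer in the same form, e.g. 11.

Successive displacements: -3, -6, -9, -12, -15, -18 — each changes by -3.
step 7: -52 − 21 → -73

-73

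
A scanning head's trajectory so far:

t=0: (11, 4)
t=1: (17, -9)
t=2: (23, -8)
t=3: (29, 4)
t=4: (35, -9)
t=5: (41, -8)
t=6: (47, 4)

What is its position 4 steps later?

First: linear, +6 per step → 71 at step 10.
Second: cycles through 4, -9, -8 every 3 steps. Step 10 lands at position 1 of the cycle → -9.

(71, -9)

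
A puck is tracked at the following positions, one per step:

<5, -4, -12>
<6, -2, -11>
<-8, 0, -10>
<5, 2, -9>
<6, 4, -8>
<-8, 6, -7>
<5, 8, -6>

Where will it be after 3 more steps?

<5, 14, -3>

First: cycles through 5, 6, -8 every 3 steps. Step 9 lands at position 0 of the cycle → 5.
Second: linear, +2 per step → 14 at step 9.
Third: linear, +1 per step → -3 at step 9.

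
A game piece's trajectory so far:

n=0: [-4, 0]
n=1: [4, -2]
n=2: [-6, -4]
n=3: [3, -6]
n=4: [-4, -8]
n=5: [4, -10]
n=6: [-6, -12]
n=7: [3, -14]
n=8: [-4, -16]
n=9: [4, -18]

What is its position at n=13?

[4, -26]

The first coordinate repeats the cycle [-4, 4, -6, 3] with period 4; step 13 mod 4 = 1, giving 4.
The second coordinate changes by -2 each step, so at step 13 it is 0 + 13·(-2) = -26.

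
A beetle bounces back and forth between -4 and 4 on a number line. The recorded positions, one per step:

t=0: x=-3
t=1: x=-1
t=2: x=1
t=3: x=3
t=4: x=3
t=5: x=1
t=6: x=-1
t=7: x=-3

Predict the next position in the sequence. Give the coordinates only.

x=-3

The value travels 2 per step and bounces off the walls at -4 and 4.
  step 8: -3 → -3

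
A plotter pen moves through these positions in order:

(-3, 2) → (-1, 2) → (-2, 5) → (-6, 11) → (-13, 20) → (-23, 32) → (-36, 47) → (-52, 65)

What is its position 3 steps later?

(-118, 137)

Taking differences between consecutive positions: (+2, +0), (-1, +3), (-4, +6), (-7, +9), (-10, +12), (-13, +15), (-16, +18). These grow by (-3, +3) each step.
step 8: (-52, 65) + (-19, +21) → (-71, 86)
step 9: (-71, 86) + (-22, +24) → (-93, 110)
step 10: (-93, 110) + (-25, +27) → (-118, 137)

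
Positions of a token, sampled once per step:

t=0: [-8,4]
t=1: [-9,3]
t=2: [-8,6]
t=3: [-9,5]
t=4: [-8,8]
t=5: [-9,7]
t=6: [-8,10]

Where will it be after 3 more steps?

[-9,11]

Step-to-step displacements: [-1,-1], [+1,+3], [-1,-1], [+1,+3], [-1,-1], [+1,+3] — a repeating cycle of length 2.
step 7: apply [-1,-1] → [-9,9]
step 8: apply [+1,+3] → [-8,12]
step 9: apply [-1,-1] → [-9,11]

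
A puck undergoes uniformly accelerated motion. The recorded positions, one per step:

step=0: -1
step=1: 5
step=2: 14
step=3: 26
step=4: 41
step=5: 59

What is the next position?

80

Taking differences between consecutive positions: +6, +9, +12, +15, +18. These grow by +3 each step.
step 6: 59 + 21 → 80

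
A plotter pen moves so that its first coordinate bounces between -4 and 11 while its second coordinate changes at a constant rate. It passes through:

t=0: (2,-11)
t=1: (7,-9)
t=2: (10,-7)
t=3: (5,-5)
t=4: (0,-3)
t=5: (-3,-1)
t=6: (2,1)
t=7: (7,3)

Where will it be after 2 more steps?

(5,7)

The first coordinate reflects between -4 and 11, moving 5 per step.
  step 8: 7 → 10
  step 9: 10 → 5
The second coordinate changes by +2 each step: at step 9 it is 7.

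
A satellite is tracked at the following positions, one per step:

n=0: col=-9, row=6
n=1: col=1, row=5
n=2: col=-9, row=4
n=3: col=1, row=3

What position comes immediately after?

Col: cycles through -9, 1 every 2 steps. Step 4 lands at position 0 of the cycle → -9.
Row: linear, -1 per step → 2 at step 4.

col=-9, row=2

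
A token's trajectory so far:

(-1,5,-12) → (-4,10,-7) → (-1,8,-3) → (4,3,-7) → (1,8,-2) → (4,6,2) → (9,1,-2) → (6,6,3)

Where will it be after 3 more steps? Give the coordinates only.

(11,4,8)

Step-to-step displacements: (-3,+5,+5), (+3,-2,+4), (+5,-5,-4), (-3,+5,+5), (+3,-2,+4), (+5,-5,-4), (-3,+5,+5) — a repeating cycle of length 3.
step 8: apply (+3,-2,+4) → (9,4,7)
step 9: apply (+5,-5,-4) → (14,-1,3)
step 10: apply (-3,+5,+5) → (11,4,8)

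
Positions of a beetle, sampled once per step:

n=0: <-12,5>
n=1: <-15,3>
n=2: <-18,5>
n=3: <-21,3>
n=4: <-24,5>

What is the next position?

<-27,3>

The first coordinate changes by -3 each step, so at step 5 it is -12 + 5·(-3) = -27.
The second coordinate repeats the cycle [5, 3] with period 2; step 5 mod 2 = 1, giving 3.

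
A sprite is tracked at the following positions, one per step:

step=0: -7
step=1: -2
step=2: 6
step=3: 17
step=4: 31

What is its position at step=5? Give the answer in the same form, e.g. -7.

48

First differences are +5, +8, +11, +14; their common second difference is +3 (constant acceleration).
step 5: 31 + 17 → 48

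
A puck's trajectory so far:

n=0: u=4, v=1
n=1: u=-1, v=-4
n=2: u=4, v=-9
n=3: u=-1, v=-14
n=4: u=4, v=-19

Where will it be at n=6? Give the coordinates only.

u=4, v=-29

U: cycles through 4, -1 every 2 steps. Step 6 lands at position 0 of the cycle → 4.
V: linear, -5 per step → -29 at step 6.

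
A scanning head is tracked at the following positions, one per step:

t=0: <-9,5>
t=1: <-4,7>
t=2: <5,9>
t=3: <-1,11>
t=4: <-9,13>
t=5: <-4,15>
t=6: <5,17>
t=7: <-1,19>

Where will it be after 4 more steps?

The first coordinate repeats the cycle [-9, -4, 5, -1] with period 4; step 11 mod 4 = 3, giving -1.
The second coordinate changes by +2 each step, so at step 11 it is 5 + 11·(2) = 27.

<-1,27>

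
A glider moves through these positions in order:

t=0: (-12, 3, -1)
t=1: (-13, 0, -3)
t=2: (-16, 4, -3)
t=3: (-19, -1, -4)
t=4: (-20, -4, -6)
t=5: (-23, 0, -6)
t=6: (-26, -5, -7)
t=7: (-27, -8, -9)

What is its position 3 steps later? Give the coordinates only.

(-34, -12, -12)

Step-to-step displacements: (-1, -3, -2), (-3, +4, +0), (-3, -5, -1), (-1, -3, -2), (-3, +4, +0), (-3, -5, -1), (-1, -3, -2) — a repeating cycle of length 3.
step 8: apply (-3, +4, +0) → (-30, -4, -9)
step 9: apply (-3, -5, -1) → (-33, -9, -10)
step 10: apply (-1, -3, -2) → (-34, -12, -12)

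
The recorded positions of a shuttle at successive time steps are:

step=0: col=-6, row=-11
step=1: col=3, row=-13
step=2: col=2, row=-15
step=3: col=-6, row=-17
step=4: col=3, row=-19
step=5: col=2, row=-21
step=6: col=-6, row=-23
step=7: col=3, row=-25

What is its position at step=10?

Col: cycles through -6, 3, 2 every 3 steps. Step 10 lands at position 1 of the cycle → 3.
Row: linear, -2 per step → -31 at step 10.

col=3, row=-31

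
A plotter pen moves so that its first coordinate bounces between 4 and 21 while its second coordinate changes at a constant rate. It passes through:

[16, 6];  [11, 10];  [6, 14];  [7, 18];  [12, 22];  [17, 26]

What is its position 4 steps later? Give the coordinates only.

The first coordinate reflects between 4 and 21, moving 5 per step.
  step 6: 17 → 20
  step 7: 20 → 15
  step 8: 15 → 10
  step 9: 10 → 5
The second coordinate changes by +4 each step: at step 9 it is 42.

[5, 42]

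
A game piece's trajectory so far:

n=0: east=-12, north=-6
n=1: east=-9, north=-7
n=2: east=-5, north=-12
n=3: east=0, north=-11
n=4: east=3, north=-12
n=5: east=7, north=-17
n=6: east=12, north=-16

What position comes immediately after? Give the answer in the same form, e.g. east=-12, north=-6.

The moves between consecutive positions are (+3, -1), (+4, -5), (+5, +1), (+3, -1), (+4, -5), (+5, +1); they repeat the 3-cycle [(+3, -1), (+4, -5), (+5, +1)].
step 7: apply (+3, -1) → east=15, north=-17

east=15, north=-17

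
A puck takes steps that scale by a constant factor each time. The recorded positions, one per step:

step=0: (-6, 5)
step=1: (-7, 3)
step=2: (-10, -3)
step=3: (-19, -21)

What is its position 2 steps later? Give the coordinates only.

(-127, -237)

Consecutive displacements (-1, -2), (-3, -6), (-9, -18) scale by a factor of 3 each step.
step 4: (-19, -21) + (-27, -54) → (-46, -75)
step 5: (-46, -75) + (-81, -162) → (-127, -237)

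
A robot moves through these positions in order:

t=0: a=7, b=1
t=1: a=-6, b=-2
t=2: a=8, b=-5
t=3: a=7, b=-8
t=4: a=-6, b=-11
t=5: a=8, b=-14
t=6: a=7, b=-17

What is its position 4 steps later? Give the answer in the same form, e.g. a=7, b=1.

a=-6, b=-29

A: cycles through 7, -6, 8 every 3 steps. Step 10 lands at position 1 of the cycle → -6.
B: linear, -3 per step → -29 at step 10.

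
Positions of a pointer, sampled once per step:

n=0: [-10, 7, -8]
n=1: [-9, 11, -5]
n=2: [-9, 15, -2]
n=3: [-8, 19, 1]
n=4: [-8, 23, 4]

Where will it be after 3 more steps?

[-6, 35, 13]

Differencing gives [+1, +4, +3], [+0, +4, +3], [+1, +4, +3], [+0, +4, +3]. This is the pattern [+1, +4, +3], [+0, +4, +3] repeated.
step 5: apply [+1, +4, +3] → [-7, 27, 7]
step 6: apply [+0, +4, +3] → [-7, 31, 10]
step 7: apply [+1, +4, +3] → [-6, 35, 13]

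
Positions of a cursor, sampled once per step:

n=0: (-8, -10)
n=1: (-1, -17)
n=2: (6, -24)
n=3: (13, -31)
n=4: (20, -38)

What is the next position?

(27, -45)

Constant displacement of (+7, -7) per step.
step 5: (20, -38) + (+7, -7) → (27, -45)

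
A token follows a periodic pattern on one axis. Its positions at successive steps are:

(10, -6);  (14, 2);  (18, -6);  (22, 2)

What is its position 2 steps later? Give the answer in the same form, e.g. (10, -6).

(30, 2)

The first coordinate changes by +4 each step, so at step 5 it is 10 + 5·(4) = 30.
The second coordinate repeats the cycle [-6, 2] with period 2; step 5 mod 2 = 1, giving 2.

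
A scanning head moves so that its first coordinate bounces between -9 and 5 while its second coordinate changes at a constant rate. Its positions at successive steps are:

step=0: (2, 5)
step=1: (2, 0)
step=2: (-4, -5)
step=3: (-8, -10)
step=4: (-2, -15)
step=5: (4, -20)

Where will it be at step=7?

(-6, -30)

The first coordinate reflects between -9 and 5, moving 6 per step.
  step 6: 4 → 0
  step 7: 0 → -6
The second coordinate changes by -5 each step: at step 7 it is -30.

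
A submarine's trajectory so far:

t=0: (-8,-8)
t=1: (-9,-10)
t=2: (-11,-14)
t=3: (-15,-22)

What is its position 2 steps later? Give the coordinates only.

Consecutive displacements (-1,-2), (-2,-4), (-4,-8) scale by a factor of 2 each step.
step 4: (-15,-22) + (-8,-16) → (-23,-38)
step 5: (-23,-38) + (-16,-32) → (-39,-70)

(-39,-70)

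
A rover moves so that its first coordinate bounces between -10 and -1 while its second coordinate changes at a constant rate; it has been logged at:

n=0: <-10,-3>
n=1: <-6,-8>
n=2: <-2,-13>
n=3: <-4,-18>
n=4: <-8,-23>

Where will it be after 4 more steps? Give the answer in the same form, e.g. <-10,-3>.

<-6,-43>

The first coordinate reflects between -10 and -1, moving 4 per step.
  step 5: -8 → -8
  step 6: -8 → -4
  step 7: -4 → -2
  step 8: -2 → -6
The second coordinate changes by -5 each step: at step 8 it is -43.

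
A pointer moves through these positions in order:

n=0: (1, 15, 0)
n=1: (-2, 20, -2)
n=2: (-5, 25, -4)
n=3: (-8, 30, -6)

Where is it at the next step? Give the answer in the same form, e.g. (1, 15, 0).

(-11, 35, -8)

The position changes by (-3, +5, -2) every step.
step 4: (-8, 30, -6) + (-3, +5, -2) → (-11, 35, -8)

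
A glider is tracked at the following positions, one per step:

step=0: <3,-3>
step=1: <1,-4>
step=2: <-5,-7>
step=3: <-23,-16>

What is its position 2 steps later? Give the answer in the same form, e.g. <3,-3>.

Consecutive displacements <-2,-1>, <-6,-3>, <-18,-9> scale by a factor of 3 each step.
step 4: <-23,-16> + <-54,-27> → <-77,-43>
step 5: <-77,-43> + <-162,-81> → <-239,-124>

<-239,-124>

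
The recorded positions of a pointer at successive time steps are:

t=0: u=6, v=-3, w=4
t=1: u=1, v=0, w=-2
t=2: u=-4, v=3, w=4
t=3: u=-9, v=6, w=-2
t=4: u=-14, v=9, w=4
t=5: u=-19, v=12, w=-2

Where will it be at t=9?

The u coordinate changes by -5 each step, so at step 9 it is 6 + 9·(-5) = -39.
The v coordinate changes by +3 each step, so at step 9 it is -3 + 9·(3) = 24.
The w coordinate repeats the cycle [4, -2] with period 2; step 9 mod 2 = 1, giving -2.

u=-39, v=24, w=-2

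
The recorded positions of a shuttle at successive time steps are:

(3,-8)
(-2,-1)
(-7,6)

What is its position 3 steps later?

The position changes by (-5,+7) every step.
step 3: (-7,6) + (-5,+7) → (-12,13)
step 4: (-12,13) + (-5,+7) → (-17,20)
step 5: (-17,20) + (-5,+7) → (-22,27)

(-22,27)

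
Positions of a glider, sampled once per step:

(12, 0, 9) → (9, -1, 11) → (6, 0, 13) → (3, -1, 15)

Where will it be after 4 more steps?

The first coordinate changes by -3 each step, so at step 7 it is 12 + 7·(-3) = -9.
The second coordinate repeats the cycle [0, -1] with period 2; step 7 mod 2 = 1, giving -1.
The third coordinate changes by +2 each step, so at step 7 it is 9 + 7·(2) = 23.

(-9, -1, 23)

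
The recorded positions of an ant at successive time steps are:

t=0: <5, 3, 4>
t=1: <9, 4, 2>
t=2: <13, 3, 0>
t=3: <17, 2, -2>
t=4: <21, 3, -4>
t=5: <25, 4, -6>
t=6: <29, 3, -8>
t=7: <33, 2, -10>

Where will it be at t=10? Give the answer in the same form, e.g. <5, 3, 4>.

<45, 3, -16>

First: linear, +4 per step → 45 at step 10.
Second: cycles through 3, 4, 3, 2 every 4 steps. Step 10 lands at position 2 of the cycle → 3.
Third: linear, -2 per step → -16 at step 10.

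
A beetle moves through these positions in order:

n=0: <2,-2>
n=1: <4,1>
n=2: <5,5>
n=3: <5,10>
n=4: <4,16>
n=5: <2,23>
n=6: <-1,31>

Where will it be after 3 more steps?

Successive displacements: <+2,+3>, <+1,+4>, <+0,+5>, <-1,+6>, <-2,+7>, <-3,+8> — each changes by <-1,+1>.
step 7: <-1,31> + <-4,+9> → <-5,40>
step 8: <-5,40> + <-5,+10> → <-10,50>
step 9: <-10,50> + <-6,+11> → <-16,61>

<-16,61>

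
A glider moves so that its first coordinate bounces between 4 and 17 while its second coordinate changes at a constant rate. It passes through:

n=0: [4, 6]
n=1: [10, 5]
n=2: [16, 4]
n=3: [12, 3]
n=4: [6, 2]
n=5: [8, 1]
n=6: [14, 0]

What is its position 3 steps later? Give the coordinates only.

The first coordinate travels 6 per step and bounces off the walls at 4 and 17.
  step 7: 14 → 14
  step 8: 14 → 8
  step 9: 8 → 6
The second coordinate changes by -1 each step: at step 9 it is -3.

[6, -3]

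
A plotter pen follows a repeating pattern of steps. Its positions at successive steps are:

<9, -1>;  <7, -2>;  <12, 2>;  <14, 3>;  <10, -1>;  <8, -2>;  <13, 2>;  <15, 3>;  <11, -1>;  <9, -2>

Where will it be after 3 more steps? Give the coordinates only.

Differencing gives <-2, -1>, <+5, +4>, <+2, +1>, <-4, -4>, <-2, -1>, <+5, +4>, <+2, +1>, <-4, -4>, <-2, -1>. This is the pattern <-2, -1>, <+5, +4>, <+2, +1>, <-4, -4> repeated.
step 10: apply <+5, +4> → <14, 2>
step 11: apply <+2, +1> → <16, 3>
step 12: apply <-4, -4> → <12, -1>

<12, -1>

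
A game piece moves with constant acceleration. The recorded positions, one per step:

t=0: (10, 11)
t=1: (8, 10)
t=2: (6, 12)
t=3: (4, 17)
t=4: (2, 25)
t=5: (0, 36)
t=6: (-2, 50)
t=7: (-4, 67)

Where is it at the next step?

(-6, 87)

Successive displacements: (-2, -1), (-2, +2), (-2, +5), (-2, +8), (-2, +11), (-2, +14), (-2, +17) — each changes by (+0, +3).
step 8: (-4, 67) + (-2, +20) → (-6, 87)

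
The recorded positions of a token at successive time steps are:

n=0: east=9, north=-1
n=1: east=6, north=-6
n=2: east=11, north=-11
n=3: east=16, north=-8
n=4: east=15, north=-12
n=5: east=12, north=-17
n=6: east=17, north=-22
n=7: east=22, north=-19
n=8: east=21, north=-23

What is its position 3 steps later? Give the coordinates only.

east=28, north=-30

The moves between consecutive positions are (-3,-5), (+5,-5), (+5,+3), (-1,-4), (-3,-5), (+5,-5), (+5,+3), (-1,-4); they repeat the 4-cycle [(-3,-5), (+5,-5), (+5,+3), (-1,-4)].
step 9: apply (-3,-5) → east=18, north=-28
step 10: apply (+5,-5) → east=23, north=-33
step 11: apply (+5,+3) → east=28, north=-30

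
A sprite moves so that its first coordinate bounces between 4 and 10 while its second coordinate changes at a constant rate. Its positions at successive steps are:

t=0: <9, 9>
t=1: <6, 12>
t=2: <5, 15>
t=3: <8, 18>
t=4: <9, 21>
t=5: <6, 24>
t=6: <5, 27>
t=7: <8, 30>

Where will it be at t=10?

The first coordinate reflects between 4 and 10, moving 3 per step.
  step 8: 8 → 9
  step 9: 9 → 6
  step 10: 6 → 5
The second coordinate changes by +3 each step: at step 10 it is 39.

<5, 39>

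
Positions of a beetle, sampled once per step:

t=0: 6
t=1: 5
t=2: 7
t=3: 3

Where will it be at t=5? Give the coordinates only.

-5

Consecutive displacements -1, +2, -4 scale by a factor of -2 each step.
step 4: 3 + 8 → 11
step 5: 11 − 16 → -5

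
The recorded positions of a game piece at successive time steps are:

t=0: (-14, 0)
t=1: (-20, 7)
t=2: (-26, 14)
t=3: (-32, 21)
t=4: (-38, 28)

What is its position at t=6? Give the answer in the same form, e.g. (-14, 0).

The position changes by (-6, +7) every step.
step 5: (-38, 28) + (-6, +7) → (-44, 35)
step 6: (-44, 35) + (-6, +7) → (-50, 42)

(-50, 42)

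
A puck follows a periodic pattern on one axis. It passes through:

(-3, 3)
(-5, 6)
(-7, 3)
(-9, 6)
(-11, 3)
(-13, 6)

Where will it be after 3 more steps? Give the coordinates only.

(-19, 3)

First: linear, -2 per step → -19 at step 8.
Second: cycles through 3, 6 every 2 steps. Step 8 lands at position 0 of the cycle → 3.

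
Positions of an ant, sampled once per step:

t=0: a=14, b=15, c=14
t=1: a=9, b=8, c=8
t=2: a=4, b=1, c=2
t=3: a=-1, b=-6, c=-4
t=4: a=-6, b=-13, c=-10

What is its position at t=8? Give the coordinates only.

a=-26, b=-41, c=-34

The position changes by (-5,-7,-6) every step.
step 5: a=-6, b=-13, c=-10 + (-5,-7,-6) → a=-11, b=-20, c=-16
step 6: a=-11, b=-20, c=-16 + (-5,-7,-6) → a=-16, b=-27, c=-22
step 7: a=-16, b=-27, c=-22 + (-5,-7,-6) → a=-21, b=-34, c=-28
step 8: a=-21, b=-34, c=-28 + (-5,-7,-6) → a=-26, b=-41, c=-34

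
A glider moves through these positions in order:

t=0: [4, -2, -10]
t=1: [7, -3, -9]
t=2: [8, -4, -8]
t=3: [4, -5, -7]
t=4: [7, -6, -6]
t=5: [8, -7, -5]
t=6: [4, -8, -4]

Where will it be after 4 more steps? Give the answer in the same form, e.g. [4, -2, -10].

[7, -12, 0]

First: cycles through 4, 7, 8 every 3 steps. Step 10 lands at position 1 of the cycle → 7.
Second: linear, -1 per step → -12 at step 10.
Third: linear, +1 per step → 0 at step 10.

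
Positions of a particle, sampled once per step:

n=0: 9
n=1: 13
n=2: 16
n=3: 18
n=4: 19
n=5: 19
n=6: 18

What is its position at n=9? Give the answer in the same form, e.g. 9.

Successive displacements: +4, +3, +2, +1, +0, -1 — each changes by -1.
step 7: 18 − 2 → 16
step 8: 16 − 3 → 13
step 9: 13 − 4 → 9

9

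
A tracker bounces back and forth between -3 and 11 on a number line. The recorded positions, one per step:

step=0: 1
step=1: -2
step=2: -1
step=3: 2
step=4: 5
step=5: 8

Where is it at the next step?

11

The value reflects between -3 and 11, moving 3 per step.
  step 6: 8 → 11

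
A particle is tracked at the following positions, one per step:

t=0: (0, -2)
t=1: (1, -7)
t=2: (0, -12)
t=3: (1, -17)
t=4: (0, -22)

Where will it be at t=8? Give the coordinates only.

The first coordinate repeats the cycle [0, 1] with period 2; step 8 mod 2 = 0, giving 0.
The second coordinate changes by -5 each step, so at step 8 it is -2 + 8·(-5) = -42.

(0, -42)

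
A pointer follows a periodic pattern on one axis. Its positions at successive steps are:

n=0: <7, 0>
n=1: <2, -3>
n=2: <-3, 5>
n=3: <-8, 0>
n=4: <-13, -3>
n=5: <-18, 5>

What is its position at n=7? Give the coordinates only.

<-28, -3>

First: linear, -5 per step → -28 at step 7.
Second: cycles through 0, -3, 5 every 3 steps. Step 7 lands at position 1 of the cycle → -3.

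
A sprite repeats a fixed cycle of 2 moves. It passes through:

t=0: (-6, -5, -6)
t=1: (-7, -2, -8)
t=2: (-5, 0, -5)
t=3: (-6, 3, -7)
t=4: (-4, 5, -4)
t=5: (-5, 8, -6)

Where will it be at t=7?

(-4, 13, -5)

Differencing gives (-1, +3, -2), (+2, +2, +3), (-1, +3, -2), (+2, +2, +3), (-1, +3, -2). This is the pattern (-1, +3, -2), (+2, +2, +3) repeated.
step 6: apply (+2, +2, +3) → (-3, 10, -3)
step 7: apply (-1, +3, -2) → (-4, 13, -5)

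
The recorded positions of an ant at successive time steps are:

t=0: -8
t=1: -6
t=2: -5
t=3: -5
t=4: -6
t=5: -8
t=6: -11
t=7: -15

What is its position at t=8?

Successive displacements: +2, +1, +0, -1, -2, -3, -4 — each changes by -1.
step 8: -15 − 5 → -20

-20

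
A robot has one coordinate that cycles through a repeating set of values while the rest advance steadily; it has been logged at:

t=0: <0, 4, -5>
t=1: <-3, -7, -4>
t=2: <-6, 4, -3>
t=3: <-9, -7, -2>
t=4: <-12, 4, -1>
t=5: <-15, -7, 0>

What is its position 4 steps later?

<-27, -7, 4>

First: linear, -3 per step → -27 at step 9.
Second: cycles through 4, -7 every 2 steps. Step 9 lands at position 1 of the cycle → -7.
Third: linear, +1 per step → 4 at step 9.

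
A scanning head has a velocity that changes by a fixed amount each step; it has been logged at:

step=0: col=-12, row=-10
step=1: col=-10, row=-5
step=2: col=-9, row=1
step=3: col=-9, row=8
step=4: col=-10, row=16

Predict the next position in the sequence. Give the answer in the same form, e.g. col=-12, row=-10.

col=-12, row=25

Successive displacements: (+2, +5), (+1, +6), (+0, +7), (-1, +8) — each changes by (-1, +1).
step 5: col=-10, row=16 + (-2, +9) → col=-12, row=25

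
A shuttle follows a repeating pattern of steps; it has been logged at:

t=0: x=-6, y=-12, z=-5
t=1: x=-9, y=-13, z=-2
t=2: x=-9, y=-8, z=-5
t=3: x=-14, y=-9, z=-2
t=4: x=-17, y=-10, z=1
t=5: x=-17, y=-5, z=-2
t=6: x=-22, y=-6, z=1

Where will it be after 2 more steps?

x=-25, y=-2, z=1

Differencing gives (-3, -1, +3), (+0, +5, -3), (-5, -1, +3), (-3, -1, +3), (+0, +5, -3), (-5, -1, +3). This is the pattern (-3, -1, +3), (+0, +5, -3), (-5, -1, +3) repeated.
step 7: apply (-3, -1, +3) → x=-25, y=-7, z=4
step 8: apply (+0, +5, -3) → x=-25, y=-2, z=1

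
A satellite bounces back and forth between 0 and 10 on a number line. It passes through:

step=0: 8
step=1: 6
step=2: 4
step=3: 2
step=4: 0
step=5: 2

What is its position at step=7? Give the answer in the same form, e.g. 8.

6

The value travels 2 per step and bounces off the walls at 0 and 10.
  step 6: 2 → 4
  step 7: 4 → 6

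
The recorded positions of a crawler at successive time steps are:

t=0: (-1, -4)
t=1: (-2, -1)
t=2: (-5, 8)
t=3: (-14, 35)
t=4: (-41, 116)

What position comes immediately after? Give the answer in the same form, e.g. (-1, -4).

(-122, 359)

The jumps are (-1, +3), (-3, +9), (-9, +27), (-27, +81) — a geometric progression with ratio 3.
step 5: (-41, 116) + (-81, +243) → (-122, 359)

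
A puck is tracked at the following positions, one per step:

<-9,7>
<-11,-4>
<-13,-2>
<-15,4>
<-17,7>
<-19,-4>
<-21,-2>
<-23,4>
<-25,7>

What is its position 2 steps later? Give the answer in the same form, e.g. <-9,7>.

<-29,-2>

The first coordinate changes by -2 each step, so at step 10 it is -9 + 10·(-2) = -29.
The second coordinate repeats the cycle [7, -4, -2, 4] with period 4; step 10 mod 4 = 2, giving -2.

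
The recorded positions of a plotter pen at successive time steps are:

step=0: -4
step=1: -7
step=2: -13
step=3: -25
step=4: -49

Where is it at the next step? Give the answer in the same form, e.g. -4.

-97

Step-to-step displacements: -3, -6, -12, -24; each is 2× the previous.
step 5: -49 − 48 → -97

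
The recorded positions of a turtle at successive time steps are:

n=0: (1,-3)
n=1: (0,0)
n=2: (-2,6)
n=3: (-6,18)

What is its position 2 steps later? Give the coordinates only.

Consecutive displacements (-1,+3), (-2,+6), (-4,+12) scale by a factor of 2 each step.
step 4: (-6,18) + (-8,+24) → (-14,42)
step 5: (-14,42) + (-16,+48) → (-30,90)

(-30,90)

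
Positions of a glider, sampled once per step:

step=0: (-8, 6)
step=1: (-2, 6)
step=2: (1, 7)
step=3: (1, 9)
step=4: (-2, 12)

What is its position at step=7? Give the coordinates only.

(-29, 27)

Taking differences between consecutive positions: (+6, +0), (+3, +1), (+0, +2), (-3, +3). These grow by (-3, +1) each step.
step 5: (-2, 12) + (-6, +4) → (-8, 16)
step 6: (-8, 16) + (-9, +5) → (-17, 21)
step 7: (-17, 21) + (-12, +6) → (-29, 27)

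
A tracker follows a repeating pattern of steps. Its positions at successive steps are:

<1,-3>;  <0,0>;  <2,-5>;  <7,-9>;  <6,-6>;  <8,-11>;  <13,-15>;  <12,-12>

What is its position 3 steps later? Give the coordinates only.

Differencing gives <-1,+3>, <+2,-5>, <+5,-4>, <-1,+3>, <+2,-5>, <+5,-4>, <-1,+3>. This is the pattern <-1,+3>, <+2,-5>, <+5,-4> repeated.
step 8: apply <+2,-5> → <14,-17>
step 9: apply <+5,-4> → <19,-21>
step 10: apply <-1,+3> → <18,-18>

<18,-18>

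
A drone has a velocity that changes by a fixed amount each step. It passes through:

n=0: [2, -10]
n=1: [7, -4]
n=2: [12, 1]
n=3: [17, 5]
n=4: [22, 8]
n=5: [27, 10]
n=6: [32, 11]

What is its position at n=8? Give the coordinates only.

Taking differences between consecutive positions: [+5, +6], [+5, +5], [+5, +4], [+5, +3], [+5, +2], [+5, +1]. These grow by [+0, -1] each step.
step 7: [32, 11] + [+5, +0] → [37, 11]
step 8: [37, 11] + [+5, -1] → [42, 10]

[42, 10]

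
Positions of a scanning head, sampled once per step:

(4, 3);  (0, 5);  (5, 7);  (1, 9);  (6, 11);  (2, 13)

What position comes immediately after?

The moves between consecutive positions are (-4, +2), (+5, +2), (-4, +2), (+5, +2), (-4, +2); they repeat the 2-cycle [(-4, +2), (+5, +2)].
step 6: apply (+5, +2) → (7, 15)

(7, 15)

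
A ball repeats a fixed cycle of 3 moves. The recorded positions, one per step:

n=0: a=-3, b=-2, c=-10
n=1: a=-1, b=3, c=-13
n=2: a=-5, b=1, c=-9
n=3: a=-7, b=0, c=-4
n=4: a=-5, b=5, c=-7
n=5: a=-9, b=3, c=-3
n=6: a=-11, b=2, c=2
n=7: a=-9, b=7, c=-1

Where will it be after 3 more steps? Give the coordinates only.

a=-13, b=9, c=5

The moves between consecutive positions are (+2, +5, -3), (-4, -2, +4), (-2, -1, +5), (+2, +5, -3), (-4, -2, +4), (-2, -1, +5), (+2, +5, -3); they repeat the 3-cycle [(+2, +5, -3), (-4, -2, +4), (-2, -1, +5)].
step 8: apply (-4, -2, +4) → a=-13, b=5, c=3
step 9: apply (-2, -1, +5) → a=-15, b=4, c=8
step 10: apply (+2, +5, -3) → a=-13, b=9, c=5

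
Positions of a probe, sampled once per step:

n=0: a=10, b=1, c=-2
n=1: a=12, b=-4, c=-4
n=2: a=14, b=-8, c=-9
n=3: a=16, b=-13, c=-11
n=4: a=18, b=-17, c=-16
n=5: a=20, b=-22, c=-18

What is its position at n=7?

a=24, b=-31, c=-25

Step-to-step displacements: (+2, -5, -2), (+2, -4, -5), (+2, -5, -2), (+2, -4, -5), (+2, -5, -2) — a repeating cycle of length 2.
step 6: apply (+2, -4, -5) → a=22, b=-26, c=-23
step 7: apply (+2, -5, -2) → a=24, b=-31, c=-25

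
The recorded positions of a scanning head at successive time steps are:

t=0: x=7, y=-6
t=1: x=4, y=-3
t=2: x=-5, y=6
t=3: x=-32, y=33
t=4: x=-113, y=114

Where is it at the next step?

Consecutive displacements (-3, +3), (-9, +9), (-27, +27), (-81, +81) scale by a factor of 3 each step.
step 5: x=-113, y=114 + (-243, +243) → x=-356, y=357

x=-356, y=357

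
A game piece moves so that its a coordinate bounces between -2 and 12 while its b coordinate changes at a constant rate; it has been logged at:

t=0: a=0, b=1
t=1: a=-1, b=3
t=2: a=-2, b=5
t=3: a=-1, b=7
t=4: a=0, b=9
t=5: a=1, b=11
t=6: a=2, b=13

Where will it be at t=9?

a=5, b=19

The a coordinate reflects between -2 and 12, moving 1 per step.
  step 7: 2 → 3
  step 8: 3 → 4
  step 9: 4 → 5
The b coordinate changes by +2 each step: at step 9 it is 19.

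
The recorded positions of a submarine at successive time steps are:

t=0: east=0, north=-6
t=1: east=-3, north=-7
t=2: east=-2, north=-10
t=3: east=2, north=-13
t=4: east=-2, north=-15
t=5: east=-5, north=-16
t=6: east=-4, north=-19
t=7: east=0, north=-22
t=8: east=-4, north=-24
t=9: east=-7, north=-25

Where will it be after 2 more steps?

east=-2, north=-31

The moves between consecutive positions are (-3, -1), (+1, -3), (+4, -3), (-4, -2), (-3, -1), (+1, -3), (+4, -3), (-4, -2), (-3, -1); they repeat the 4-cycle [(-3, -1), (+1, -3), (+4, -3), (-4, -2)].
step 10: apply (+1, -3) → east=-6, north=-28
step 11: apply (+4, -3) → east=-2, north=-31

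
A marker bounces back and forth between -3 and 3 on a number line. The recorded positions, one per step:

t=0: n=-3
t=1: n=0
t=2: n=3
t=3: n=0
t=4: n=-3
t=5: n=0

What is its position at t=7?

The value travels 3 per step and bounces off the walls at -3 and 3.
  step 6: 0 → 3
  step 7: 3 → 0

n=0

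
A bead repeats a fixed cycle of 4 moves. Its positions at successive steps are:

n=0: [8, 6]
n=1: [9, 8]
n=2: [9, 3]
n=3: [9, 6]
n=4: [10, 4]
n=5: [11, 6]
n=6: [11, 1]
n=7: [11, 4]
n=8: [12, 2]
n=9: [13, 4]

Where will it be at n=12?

Differencing gives [+1, +2], [+0, -5], [+0, +3], [+1, -2], [+1, +2], [+0, -5], [+0, +3], [+1, -2], [+1, +2]. This is the pattern [+1, +2], [+0, -5], [+0, +3], [+1, -2] repeated.
step 10: apply [+0, -5] → [13, -1]
step 11: apply [+0, +3] → [13, 2]
step 12: apply [+1, -2] → [14, 0]

[14, 0]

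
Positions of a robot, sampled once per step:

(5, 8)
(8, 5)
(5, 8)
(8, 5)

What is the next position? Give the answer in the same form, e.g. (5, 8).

(5, 8)

Step-to-step displacements: (+3, -3), (-3, +3), (+3, -3); each is -1× the previous.
step 4: (8, 5) + (-3, +3) → (5, 8)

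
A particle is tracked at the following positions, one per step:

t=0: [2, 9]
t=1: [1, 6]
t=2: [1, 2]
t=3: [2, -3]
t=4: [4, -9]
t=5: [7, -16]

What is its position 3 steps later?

[22, -43]

First differences are [-1, -3], [+0, -4], [+1, -5], [+2, -6], [+3, -7]; their common second difference is [+1, -1] (constant acceleration).
step 6: [7, -16] + [+4, -8] → [11, -24]
step 7: [11, -24] + [+5, -9] → [16, -33]
step 8: [16, -33] + [+6, -10] → [22, -43]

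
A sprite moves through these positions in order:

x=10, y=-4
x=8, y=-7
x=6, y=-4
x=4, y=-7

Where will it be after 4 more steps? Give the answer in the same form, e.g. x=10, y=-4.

x=-4, y=-7

The x coordinate changes by -2 each step, so at step 7 it is 10 + 7·(-2) = -4.
The y coordinate repeats the cycle [-4, -7] with period 2; step 7 mod 2 = 1, giving -7.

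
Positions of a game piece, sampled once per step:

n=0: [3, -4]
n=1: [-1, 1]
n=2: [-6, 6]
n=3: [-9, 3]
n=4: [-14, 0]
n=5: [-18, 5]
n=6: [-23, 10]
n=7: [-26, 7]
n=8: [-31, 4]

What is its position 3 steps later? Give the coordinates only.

[-43, 11]

Step-to-step displacements: [-4, +5], [-5, +5], [-3, -3], [-5, -3], [-4, +5], [-5, +5], [-3, -3], [-5, -3] — a repeating cycle of length 4.
step 9: apply [-4, +5] → [-35, 9]
step 10: apply [-5, +5] → [-40, 14]
step 11: apply [-3, -3] → [-43, 11]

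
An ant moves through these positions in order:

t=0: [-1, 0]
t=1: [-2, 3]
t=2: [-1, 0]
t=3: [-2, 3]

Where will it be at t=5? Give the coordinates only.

The jumps are [-1, +3], [+1, -3], [-1, +3] — a geometric progression with ratio -1.
step 4: [-2, 3] + [+1, -3] → [-1, 0]
step 5: [-1, 0] + [-1, +3] → [-2, 3]

[-2, 3]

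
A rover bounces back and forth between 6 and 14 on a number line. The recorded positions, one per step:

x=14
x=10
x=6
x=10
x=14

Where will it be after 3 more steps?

x=10

The value travels 4 per step and bounces off the walls at 6 and 14.
  step 5: 14 → 10
  step 6: 10 → 6
  step 7: 6 → 10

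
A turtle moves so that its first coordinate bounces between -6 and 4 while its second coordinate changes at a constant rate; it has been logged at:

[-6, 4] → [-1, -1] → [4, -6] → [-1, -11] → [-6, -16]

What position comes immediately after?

[-1, -21]

The first coordinate reflects between -6 and 4, moving 5 per step.
  step 5: -6 → -1
The second coordinate changes by -5 each step: at step 5 it is -21.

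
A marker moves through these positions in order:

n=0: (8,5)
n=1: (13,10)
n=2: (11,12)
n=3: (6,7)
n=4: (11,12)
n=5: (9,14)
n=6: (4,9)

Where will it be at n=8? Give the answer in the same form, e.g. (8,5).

(7,16)

The moves between consecutive positions are (+5,+5), (-2,+2), (-5,-5), (+5,+5), (-2,+2), (-5,-5); they repeat the 3-cycle [(+5,+5), (-2,+2), (-5,-5)].
step 7: apply (+5,+5) → (9,14)
step 8: apply (-2,+2) → (7,16)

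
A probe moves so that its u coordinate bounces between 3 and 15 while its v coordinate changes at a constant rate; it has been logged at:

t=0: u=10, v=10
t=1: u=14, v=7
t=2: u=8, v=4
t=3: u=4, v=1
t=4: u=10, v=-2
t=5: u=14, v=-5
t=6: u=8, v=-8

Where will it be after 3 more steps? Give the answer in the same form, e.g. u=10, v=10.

The u coordinate travels 6 per step and bounces off the walls at 3 and 15.
  step 7: 8 → 4
  step 8: 4 → 10
  step 9: 10 → 14
The v coordinate changes by -3 each step: at step 9 it is -17.

u=14, v=-17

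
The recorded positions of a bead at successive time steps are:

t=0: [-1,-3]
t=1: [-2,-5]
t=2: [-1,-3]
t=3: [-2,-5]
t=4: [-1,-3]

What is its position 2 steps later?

Step-to-step displacements: [-1,-2], [+1,+2], [-1,-2], [+1,+2]; each is -1× the previous.
step 5: [-1,-3] + [-1,-2] → [-2,-5]
step 6: [-2,-5] + [+1,+2] → [-1,-3]

[-1,-3]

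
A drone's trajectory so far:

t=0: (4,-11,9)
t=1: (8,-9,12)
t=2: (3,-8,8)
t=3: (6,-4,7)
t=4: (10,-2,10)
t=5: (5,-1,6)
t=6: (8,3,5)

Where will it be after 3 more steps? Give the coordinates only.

(10,10,3)

Differencing gives (+4,+2,+3), (-5,+1,-4), (+3,+4,-1), (+4,+2,+3), (-5,+1,-4), (+3,+4,-1). This is the pattern (+4,+2,+3), (-5,+1,-4), (+3,+4,-1) repeated.
step 7: apply (+4,+2,+3) → (12,5,8)
step 8: apply (-5,+1,-4) → (7,6,4)
step 9: apply (+3,+4,-1) → (10,10,3)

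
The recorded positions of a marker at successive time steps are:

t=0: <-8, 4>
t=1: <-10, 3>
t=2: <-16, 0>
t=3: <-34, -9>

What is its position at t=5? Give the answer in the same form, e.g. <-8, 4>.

Consecutive displacements <-2, -1>, <-6, -3>, <-18, -9> scale by a factor of 3 each step.
step 4: <-34, -9> + <-54, -27> → <-88, -36>
step 5: <-88, -36> + <-162, -81> → <-250, -117>

<-250, -117>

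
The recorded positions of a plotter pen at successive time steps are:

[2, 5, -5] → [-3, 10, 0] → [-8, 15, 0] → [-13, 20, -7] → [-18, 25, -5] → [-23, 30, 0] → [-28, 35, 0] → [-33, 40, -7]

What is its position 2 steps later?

[-43, 50, 0]

The first coordinate changes by -5 each step, so at step 9 it is 2 + 9·(-5) = -43.
The second coordinate changes by +5 each step, so at step 9 it is 5 + 9·(5) = 50.
The third coordinate repeats the cycle [-5, 0, 0, -7] with period 4; step 9 mod 4 = 1, giving 0.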